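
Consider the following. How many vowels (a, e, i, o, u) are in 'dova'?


Vowels in 'dova': o, a = 2 vowels.

2


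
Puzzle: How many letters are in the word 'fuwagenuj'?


Spell out 'fuwagenuj' and number each letter: f(1), u(2), w(3), a(4), g(5), e(6), n(7), u(8), j(9). Total: 9 letters.

9


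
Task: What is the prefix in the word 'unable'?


The word 'unable' = 'un' (prefix) + 'able' (root). The prefix is 'un'.

un


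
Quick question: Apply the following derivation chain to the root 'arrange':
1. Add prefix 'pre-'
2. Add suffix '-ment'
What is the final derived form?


Step 1: Add prefix 'pre-' to 'arrange' = 'prearrange'
Step 2: Add suffix '-ment' to 'prearrange' = 'prearrangement'

prearrangement


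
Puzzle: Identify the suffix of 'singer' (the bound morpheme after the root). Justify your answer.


The word 'singer' = 'sing' (root) + '-er' (suffix). The suffix is '-er'.

er


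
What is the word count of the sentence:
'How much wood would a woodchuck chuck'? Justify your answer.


Split into words: How | much | wood | would | a | woodchuck | chuck = 7 words.

7


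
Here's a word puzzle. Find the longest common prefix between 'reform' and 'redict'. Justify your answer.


Compare from the start: 2 characters match: 're'. Mismatch at position 3: 'f' vs 'd'.

re


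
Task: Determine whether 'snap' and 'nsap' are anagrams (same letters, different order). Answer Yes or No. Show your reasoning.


Sorted letters of 'snap': 'anps'
Sorted letters of 'nsap': 'anps'
They match.

Yes


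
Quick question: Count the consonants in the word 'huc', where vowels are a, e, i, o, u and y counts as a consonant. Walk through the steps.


Consonants in 'huc': h, c = 2 consonants.

2


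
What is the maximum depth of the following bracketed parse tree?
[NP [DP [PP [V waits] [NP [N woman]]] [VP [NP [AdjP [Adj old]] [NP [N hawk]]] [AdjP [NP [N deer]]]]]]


Count bracket nesting levels:
'[' at pos 0: depth = 1
'[' at pos 4: depth = 2
'[' at pos 8: depth = 3
'[' at pos 12: depth = 4
'[' at pos 22: depth = 4
'[' at pos 26: depth = 5
'[' at pos 38: depth = 3
'[' at pos 42: depth = 4
'[' at pos 46: depth = 5
'[' at pos 52: depth = 6
'[' at pos 63: depth = 5
'[' at pos 67: depth = 6
'[' at pos 78: depth = 4
'[' at pos 84: depth = 5
'[' at pos 88: depth = 6
Maximum depth reached: 6

6


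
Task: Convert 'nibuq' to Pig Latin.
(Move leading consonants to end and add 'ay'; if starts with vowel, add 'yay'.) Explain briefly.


'nibuq': move consonant cluster 'n' to end and add 'ay': 'ibuqnay'.

ibuqnay


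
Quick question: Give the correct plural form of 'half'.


Apply rule: Change -f to -ves. 'half' becomes 'halves'.

halves


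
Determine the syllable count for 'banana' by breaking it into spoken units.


Break 'banana' into syllables: ba-na-na -> ba | na | na = 3 syllables

3 syllables


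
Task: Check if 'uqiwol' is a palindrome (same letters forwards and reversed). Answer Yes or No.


Forward: 'uqiwol'
Reversed: 'lowiqu'
They differ.

No


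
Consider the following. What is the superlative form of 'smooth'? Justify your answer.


Apply superlative formation (add -est): 'smooth' -> 'smoothest'.

smoothest


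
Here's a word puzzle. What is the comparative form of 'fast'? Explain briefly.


Apply comparative formation (add -er): 'fast' -> 'faster'.

faster


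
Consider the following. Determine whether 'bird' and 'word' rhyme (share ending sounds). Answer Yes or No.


Rime (stressed vowel + following sounds) of 'bird': -ird = /ɜːrd/
Rime of 'word': -ord = /ɜːrd/
/ɜːrd/ and /ɜːrd/ are the same ending sound, so the words rhyme.

Yes


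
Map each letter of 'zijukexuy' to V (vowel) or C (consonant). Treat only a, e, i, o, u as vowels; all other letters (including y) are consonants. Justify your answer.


Letter mapping: z = C, i = V, j = C, u = V, k = C, e = V, x = C, u = V, y = C.

CVCVCVCVC


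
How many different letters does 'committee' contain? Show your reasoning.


Unique letters in 'committee': {c, e, i, m, o, t} = 6 distinct letters.

6


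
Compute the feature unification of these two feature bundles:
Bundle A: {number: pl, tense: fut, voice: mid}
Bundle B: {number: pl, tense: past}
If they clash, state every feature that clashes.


Compare features:
number: A=pl vs B=pl -> unified: pl
tense: A=fut vs B=past -> CLASH
voice: A=mid vs B=_ -> unified: mid
Clash detected on feature 'tense' (fut vs past); unification fails.

CLASH on 'tense' (fut vs past)


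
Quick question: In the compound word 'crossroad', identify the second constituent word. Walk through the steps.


Split 'crossroad' into 'cross' + 'road'. The second part is 'road'.

road


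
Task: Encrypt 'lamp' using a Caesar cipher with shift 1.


Shift each letter by 1: l -> m, a -> b, m -> n, p -> q. Result: 'mbnq'.

mbnq


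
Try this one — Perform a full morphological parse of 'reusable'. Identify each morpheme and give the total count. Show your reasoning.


Step 1: Identify prefix: 're' (meaning: again)
Step 2: Identify root: 'use'
Step 3: Identify suffix(es): 'able'
Decomposition: re- (prefix: again) + use (root) + -able (suffix: capable of)
Total morphemes: 3

3 morphemes (re- (prefix: again) + use (root) + -able (suffix: capable of))


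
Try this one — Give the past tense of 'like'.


Apply rule: Add -d (word ends in -e). 'like' becomes 'liked'.

liked


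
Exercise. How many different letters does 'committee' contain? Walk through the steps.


Unique letters in 'committee': {c, e, i, m, o, t} = 6 distinct letters.

6


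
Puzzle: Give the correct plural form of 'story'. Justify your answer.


Apply rule: Change -y to -ies (consonant + y). 'story' becomes 'stories'.

stories


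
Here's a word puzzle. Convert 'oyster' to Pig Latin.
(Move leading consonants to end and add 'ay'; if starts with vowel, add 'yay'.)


'oyster' starts with a vowel, so add 'yay': 'oysteryay'.

oysteryay


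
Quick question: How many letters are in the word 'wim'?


Spell out 'wim' and number each letter: w(1), i(2), m(3). Total: 3 letters.

3


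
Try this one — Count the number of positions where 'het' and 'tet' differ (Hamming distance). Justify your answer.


Alignment:
Position 1: 'h' vs 't' = DIFFER
Position 2: 'e' vs 'e' = match
Position 3: 't' vs 't' = match
Total differences: 1

1


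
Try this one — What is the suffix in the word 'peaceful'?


The word 'peaceful' = 'peace' (root) + '-ful' (suffix). The suffix is '-ful'.

ful


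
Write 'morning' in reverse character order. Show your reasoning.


Reverse 'morning' character by character: 'gninrom'.

gninrom


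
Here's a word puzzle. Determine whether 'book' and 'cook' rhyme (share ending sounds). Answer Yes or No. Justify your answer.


Rime (stressed vowel + following sounds) of 'book': -ook = /ʊk/
Rime of 'cook': -ook = /ʊk/
/ʊk/ and /ʊk/ are the same ending sound, so the words rhyme.

Yes


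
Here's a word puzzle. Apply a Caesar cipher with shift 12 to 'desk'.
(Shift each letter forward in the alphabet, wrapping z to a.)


Shift each letter by 12: d -> p, e -> q, s -> e, k -> w. Result: 'pqew'.

pqew


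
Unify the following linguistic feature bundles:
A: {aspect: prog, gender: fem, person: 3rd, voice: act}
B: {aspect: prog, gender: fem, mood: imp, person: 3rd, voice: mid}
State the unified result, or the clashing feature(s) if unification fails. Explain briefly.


Compare features:
aspect: A=prog vs B=prog -> unified: prog
gender: A=fem vs B=fem -> unified: fem
mood: A=_ vs B=imp -> unified: imp
person: A=3rd vs B=3rd -> unified: 3rd
voice: A=act vs B=mid -> CLASH
Clash detected on feature 'voice' (act vs mid); unification fails.

CLASH on 'voice' (act vs mid)


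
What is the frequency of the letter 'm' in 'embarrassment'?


Letter 'm' in 'embarrassment': found at position(s) 2, 10 = 2 occurrence(s).

2


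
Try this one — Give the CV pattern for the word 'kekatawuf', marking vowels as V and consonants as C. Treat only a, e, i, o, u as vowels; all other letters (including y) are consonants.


Letter mapping: k = C, e = V, k = C, a = V, t = C, a = V, w = C, u = V, f = C.

CVCVCVCVC


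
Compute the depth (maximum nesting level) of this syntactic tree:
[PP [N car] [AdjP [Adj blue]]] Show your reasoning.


Count bracket nesting levels:
'[' at pos 0: depth = 1
'[' at pos 4: depth = 2
'[' at pos 12: depth = 2
'[' at pos 18: depth = 3
Maximum depth reached: 3

3


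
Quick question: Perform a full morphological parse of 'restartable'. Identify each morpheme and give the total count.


Step 1: Identify prefix: 're' (meaning: again)
Step 2: Identify root: 'start'
Step 3: Identify suffix(es): 'able'
Decomposition: re- (prefix: again) + start (root) + -able (suffix: capable of)
Total morphemes: 3

3 morphemes (re- (prefix: again) + start (root) + -able (suffix: capable of))


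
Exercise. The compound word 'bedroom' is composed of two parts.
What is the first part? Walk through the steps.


Split 'bedroom' into 'bed' + 'room'. The first part is 'bed'.

bed


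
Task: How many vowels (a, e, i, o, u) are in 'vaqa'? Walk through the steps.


Vowels in 'vaqa': a, a = 2 vowels.

2


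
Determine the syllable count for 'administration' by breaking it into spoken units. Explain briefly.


Break 'administration' into syllables: ad-min-is-tra-tion -> ad | min | is | tra | tion = 5 syllables

5 syllables


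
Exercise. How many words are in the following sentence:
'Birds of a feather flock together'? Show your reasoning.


Split into words: Birds | of | a | feather | flock | together = 6 words.

6


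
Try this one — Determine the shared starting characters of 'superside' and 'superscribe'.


Compare from the start: 6 characters match: 'supers'. Mismatch at position 7: 'i' vs 'c'.

supers


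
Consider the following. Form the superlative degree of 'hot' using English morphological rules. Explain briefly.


Apply superlative formation (double final consonant, add -est): 'hot' -> 'hottest'.

hottest


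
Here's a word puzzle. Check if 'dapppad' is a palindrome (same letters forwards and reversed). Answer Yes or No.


Forward: 'dapppad'
Reversed: 'dapppad'
They are identical.

Yes


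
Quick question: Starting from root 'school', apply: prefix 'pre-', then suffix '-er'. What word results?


Step 1: Add prefix 'pre-' to 'school' = 'preschool'
Step 2: Add suffix '-er' to 'preschool' = 'preschooler'

preschooler


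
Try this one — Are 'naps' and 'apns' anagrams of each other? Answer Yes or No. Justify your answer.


Sorted letters of 'naps': 'anps'
Sorted letters of 'apns': 'anps'
They match.

Yes


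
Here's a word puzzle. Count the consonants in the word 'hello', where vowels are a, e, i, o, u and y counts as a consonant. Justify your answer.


Consonants in 'hello': h, l, l = 3 consonants.

3


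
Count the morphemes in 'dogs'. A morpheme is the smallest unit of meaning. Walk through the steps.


Decomposition: dog (root) + -s (plural) = 2 morpheme(s)

2 morphemes


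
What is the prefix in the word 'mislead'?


The word 'mislead' = 'mis' (prefix) + 'lead' (root). The prefix is 'mis'.

mis


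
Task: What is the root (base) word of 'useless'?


Remove suffix '-less' from 'useless' to get root 'use'.

use


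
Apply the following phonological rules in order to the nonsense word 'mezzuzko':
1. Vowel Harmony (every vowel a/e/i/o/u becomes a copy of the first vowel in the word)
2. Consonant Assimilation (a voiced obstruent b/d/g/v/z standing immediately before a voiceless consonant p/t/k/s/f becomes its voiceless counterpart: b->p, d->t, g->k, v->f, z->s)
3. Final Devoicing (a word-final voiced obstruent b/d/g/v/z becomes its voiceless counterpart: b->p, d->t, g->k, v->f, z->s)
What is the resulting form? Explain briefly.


Starting form: 'mezzuzko'
Rule 1: Vowel Harmony: all vowels become 'e' (matching first vowel). 'mezzuzko' -> 'mezzezke'
Rule 2: Consonant Assimilation: voiced obstruent before voiceless consonant becomes voiceless ('zk' -> 'sk'). 'mezzezke' -> 'mezzeske'
Rule 3: Final Devoicing: the word ends in the vowel 'e', not a consonant. No change.
Final form: 'mezzeske'

mezzeske


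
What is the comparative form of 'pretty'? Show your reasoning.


Apply comparative formation (consonant + y: change y to i, add -er): 'pretty' -> 'prettier'.

prettier


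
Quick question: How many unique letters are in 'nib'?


Unique letters in 'nib': {b, i, n} = 3 distinct letters.

3


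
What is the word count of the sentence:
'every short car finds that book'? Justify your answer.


Split into words: every | short | car | finds | that | book = 6 words.

6


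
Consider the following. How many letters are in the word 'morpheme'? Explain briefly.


Spell out 'morpheme' and number each letter: m(1), o(2), r(3), p(4), h(5), e(6), m(7), e(8). Total: 8 letters.

8


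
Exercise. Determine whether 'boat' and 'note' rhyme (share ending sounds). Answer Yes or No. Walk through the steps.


Rime (stressed vowel + following sounds) of 'boat': -oat = /oʊt/
Rime of 'note': -ote = /oʊt/
/oʊt/ and /oʊt/ are the same ending sound, so the words rhyme.

Yes


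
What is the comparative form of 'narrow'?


Apply comparative formation (add -er): 'narrow' -> 'narrower'.

narrower


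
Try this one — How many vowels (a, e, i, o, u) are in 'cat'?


Vowels in 'cat': a = 1 vowels.

1


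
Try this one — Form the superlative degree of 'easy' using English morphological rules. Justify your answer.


Apply superlative formation (consonant + y: change y to i, add -est): 'easy' -> 'easiest'.

easiest


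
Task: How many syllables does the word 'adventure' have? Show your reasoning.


Break 'adventure' into syllables: ad-ven-ture -> ad | ven | ture = 3 syllables

3 syllables


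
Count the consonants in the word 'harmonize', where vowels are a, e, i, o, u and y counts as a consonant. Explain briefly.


Consonants in 'harmonize': h, r, m, n, z = 5 consonants.

5


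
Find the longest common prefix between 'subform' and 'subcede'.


Compare from the start: 3 characters match: 'sub'. Mismatch at position 4: 'f' vs 'c'.

sub


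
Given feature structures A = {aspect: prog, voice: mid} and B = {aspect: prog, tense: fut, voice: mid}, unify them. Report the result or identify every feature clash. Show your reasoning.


Compare features:
aspect: A=prog vs B=prog -> unified: prog
tense: A=_ vs B=fut -> unified: fut
voice: A=mid vs B=mid -> unified: mid
No clashes found.

Unified: {aspect: prog, tense: fut, voice: mid}


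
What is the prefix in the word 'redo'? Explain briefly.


The word 'redo' = 're' (prefix) + 'do' (root). The prefix is 're'.

re


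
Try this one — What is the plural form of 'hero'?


Apply rule: Add -es (consonant + o). 'hero' becomes 'heroes'.

heroes


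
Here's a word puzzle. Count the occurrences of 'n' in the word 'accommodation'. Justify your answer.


Letter 'n' in 'accommodation': found at position(s) 13 = 1 occurrence(s).

1


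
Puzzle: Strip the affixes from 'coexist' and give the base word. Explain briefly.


Remove prefix 'co' from 'coexist' to get root 'exist'.

exist


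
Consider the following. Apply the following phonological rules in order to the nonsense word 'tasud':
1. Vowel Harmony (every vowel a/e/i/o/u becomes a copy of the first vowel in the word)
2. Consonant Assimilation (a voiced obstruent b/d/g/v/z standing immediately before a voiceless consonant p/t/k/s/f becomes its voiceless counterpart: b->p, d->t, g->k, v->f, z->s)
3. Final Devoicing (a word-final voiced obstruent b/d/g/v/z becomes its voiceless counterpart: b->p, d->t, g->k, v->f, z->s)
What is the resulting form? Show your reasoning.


Starting form: 'tasud'
Rule 1: Vowel Harmony: all vowels become 'a' (matching first vowel). 'tasud' -> 'tasad'
Rule 2: Consonant Assimilation: no voiced obstruent (b/d/g/v/z) stands immediately before a voiceless consonant (p/t/k/s/f). No change.
Rule 3: Final Devoicing: word-final voiced obstruent 'd' becomes voiceless 't'. 'tasad' -> 'tasat'
Final form: 'tasat'

tasat


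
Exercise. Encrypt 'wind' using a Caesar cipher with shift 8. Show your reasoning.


Shift each letter by 8: w -> e, i -> q, n -> v, d -> l. Result: 'eqvl'.

eqvl


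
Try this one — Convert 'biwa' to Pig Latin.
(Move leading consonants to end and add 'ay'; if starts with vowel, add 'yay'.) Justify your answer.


'biwa': move consonant cluster 'b' to end and add 'ay': 'iwabay'.

iwabay


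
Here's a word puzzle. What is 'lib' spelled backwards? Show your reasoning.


Reverse 'lib' character by character: 'bil'.

bil


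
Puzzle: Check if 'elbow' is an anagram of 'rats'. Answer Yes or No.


Sorted letters of 'elbow': 'below'
Sorted letters of 'rats': 'arst'
They do not match.

No


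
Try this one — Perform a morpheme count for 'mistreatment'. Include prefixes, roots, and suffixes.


Decomposition: mis- (prefix) + treat (root) + -ment (suffix) = 3 morpheme(s)

3 morphemes


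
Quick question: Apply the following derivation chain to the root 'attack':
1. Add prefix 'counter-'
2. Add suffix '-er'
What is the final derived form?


Step 1: Add prefix 'counter-' to 'attack' = 'counterattack'
Step 2: Add suffix '-er' to 'counterattack' = 'counterattacker'

counterattacker


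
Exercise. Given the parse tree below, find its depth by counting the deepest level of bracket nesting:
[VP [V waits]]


Count bracket nesting levels:
'[' at pos 0: depth = 1
'[' at pos 4: depth = 2
Maximum depth reached: 2

2


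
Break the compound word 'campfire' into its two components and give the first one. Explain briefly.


Split 'campfire' into 'camp' + 'fire'. The first part is 'camp'.

camp


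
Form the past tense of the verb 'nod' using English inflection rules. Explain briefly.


Apply rule: Double final consonant and add -ed. 'nod' becomes 'nodded'.

nodded


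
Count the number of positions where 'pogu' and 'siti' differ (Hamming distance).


Alignment:
Position 1: 'p' vs 's' = DIFFER
Position 2: 'o' vs 'i' = DIFFER
Position 3: 'g' vs 't' = DIFFER
Position 4: 'u' vs 'i' = DIFFER
Total differences: 4

4


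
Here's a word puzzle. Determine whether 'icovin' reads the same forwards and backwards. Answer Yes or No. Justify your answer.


Forward: 'icovin'
Reversed: 'nivoci'
They differ.

No


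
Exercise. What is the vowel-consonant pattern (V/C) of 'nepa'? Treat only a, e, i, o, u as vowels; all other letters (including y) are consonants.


Letter mapping: n = C, e = V, p = C, a = V.

CVCV


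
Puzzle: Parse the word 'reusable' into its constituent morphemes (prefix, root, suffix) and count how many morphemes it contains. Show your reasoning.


Step 1: Identify prefix: 're' (meaning: again)
Step 2: Identify root: 'use'
Step 3: Identify suffix(es): 'able'
Decomposition: re- (prefix: again) + use (root) + -able (suffix: capable of)
Total morphemes: 3

3 morphemes (re- (prefix: again) + use (root) + -able (suffix: capable of))


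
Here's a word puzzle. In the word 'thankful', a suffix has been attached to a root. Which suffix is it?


The word 'thankful' = 'thank' (root) + '-ful' (suffix). The suffix is '-ful'.

ful


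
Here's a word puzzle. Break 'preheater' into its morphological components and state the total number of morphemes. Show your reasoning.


Step 1: Identify prefix: 'pre' (meaning: before)
Step 2: Identify root: 'heat'
Step 3: Identify suffix(es): 'er'
Decomposition: pre- (prefix: before) + heat (root) + -er (suffix: one who)
Total morphemes: 3

3 morphemes (pre- (prefix: before) + heat (root) + -er (suffix: one who))


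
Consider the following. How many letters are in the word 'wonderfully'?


Spell out 'wonderfully' and number each letter: w(1), o(2), n(3), d(4), e(5), r(6), f(7), u(8), l(9), l(10), y(11). Total: 11 letters.

11


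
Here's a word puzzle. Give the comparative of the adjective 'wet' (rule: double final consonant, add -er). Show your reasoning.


Apply comparative formation (double final consonant, add -er): 'wet' -> 'wetter'.

wetter


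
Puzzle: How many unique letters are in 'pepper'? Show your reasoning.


Unique letters in 'pepper': {e, p, r} = 3 distinct letters.

3


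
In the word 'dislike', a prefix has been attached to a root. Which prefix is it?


The word 'dislike' = 'dis' (prefix) + 'like' (root). The prefix is 'dis'.

dis


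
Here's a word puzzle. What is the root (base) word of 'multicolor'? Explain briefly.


Remove prefix 'multi' from 'multicolor' to get root 'color'.

color


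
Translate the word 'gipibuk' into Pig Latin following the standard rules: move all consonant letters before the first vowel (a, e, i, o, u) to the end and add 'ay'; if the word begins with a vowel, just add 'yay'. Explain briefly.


'gipibuk': move consonant cluster 'g' to end and add 'ay': 'ipibukgay'.

ipibukgay


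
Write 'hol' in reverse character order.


Reverse 'hol' character by character: 'loh'.

loh


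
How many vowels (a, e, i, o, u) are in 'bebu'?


Vowels in 'bebu': e, u = 2 vowels.

2


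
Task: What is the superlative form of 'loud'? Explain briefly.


Apply superlative formation (add -est): 'loud' -> 'loudest'.

loudest


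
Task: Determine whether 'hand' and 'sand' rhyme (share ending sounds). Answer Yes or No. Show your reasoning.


Rime (stressed vowel + following sounds) of 'hand': -and = /ænd/
Rime of 'sand': -and = /ænd/
/ænd/ and /ænd/ are the same ending sound, so the words rhyme.

Yes


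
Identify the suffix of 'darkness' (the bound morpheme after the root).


The word 'darkness' = 'dark' (root) + '-ness' (suffix). The suffix is '-ness'.

ness


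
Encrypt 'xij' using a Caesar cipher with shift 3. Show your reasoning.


Shift each letter by 3: x -> a, i -> l, j -> m. Result: 'alm'.

alm


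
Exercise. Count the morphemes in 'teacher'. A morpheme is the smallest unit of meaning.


Decomposition: teach (root) + -er (suffix) = 2 morpheme(s)

2 morphemes


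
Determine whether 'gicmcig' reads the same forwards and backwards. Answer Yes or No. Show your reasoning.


Forward: 'gicmcig'
Reversed: 'gicmcig'
They are identical.

Yes


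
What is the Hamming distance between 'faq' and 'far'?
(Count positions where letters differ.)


Alignment:
Position 1: 'f' vs 'f' = match
Position 2: 'a' vs 'a' = match
Position 3: 'q' vs 'r' = DIFFER
Total differences: 1

1


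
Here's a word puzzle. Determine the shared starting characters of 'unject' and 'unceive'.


Compare from the start: 2 characters match: 'un'. Mismatch at position 3: 'j' vs 'c'.

un


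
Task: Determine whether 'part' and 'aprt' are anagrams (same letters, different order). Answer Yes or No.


Sorted letters of 'part': 'aprt'
Sorted letters of 'aprt': 'aprt'
They match.

Yes


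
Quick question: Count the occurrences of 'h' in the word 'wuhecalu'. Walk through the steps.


Letter 'h' in 'wuhecalu': found at position(s) 3 = 1 occurrence(s).

1


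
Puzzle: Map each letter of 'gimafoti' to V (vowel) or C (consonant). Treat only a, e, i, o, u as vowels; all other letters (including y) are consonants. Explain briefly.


Letter mapping: g = C, i = V, m = C, a = V, f = C, o = V, t = C, i = V.

CVCVCVCV


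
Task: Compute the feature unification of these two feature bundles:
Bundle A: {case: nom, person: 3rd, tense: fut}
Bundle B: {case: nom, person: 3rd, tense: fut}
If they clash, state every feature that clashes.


Compare features:
case: A=nom vs B=nom -> unified: nom
person: A=3rd vs B=3rd -> unified: 3rd
tense: A=fut vs B=fut -> unified: fut
No clashes found.

Unified: {case: nom, person: 3rd, tense: fut}


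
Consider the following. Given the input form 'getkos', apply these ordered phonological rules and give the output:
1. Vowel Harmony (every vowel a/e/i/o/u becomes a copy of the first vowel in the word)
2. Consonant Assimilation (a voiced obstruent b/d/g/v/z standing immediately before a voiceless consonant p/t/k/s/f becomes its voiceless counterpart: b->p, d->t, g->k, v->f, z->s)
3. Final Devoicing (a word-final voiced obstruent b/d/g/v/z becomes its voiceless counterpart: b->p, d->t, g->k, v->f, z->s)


Starting form: 'getkos'
Rule 1: Vowel Harmony: all vowels become 'e' (matching first vowel). 'getkos' -> 'getkes'
Rule 2: Consonant Assimilation: no voiced obstruent (b/d/g/v/z) stands immediately before a voiceless consonant (p/t/k/s/f). No change.
Rule 3: Final Devoicing: final consonant 's' is not one of the voiced obstruents b/d/g/v/z. No change.
Final form: 'getkes'

getkes


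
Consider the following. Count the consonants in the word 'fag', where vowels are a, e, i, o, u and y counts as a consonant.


Consonants in 'fag': f, g = 2 consonants.

2


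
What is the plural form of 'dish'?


Apply rule: Add -es (sibilant/fricative ending). 'dish' becomes 'dishes'.

dishes


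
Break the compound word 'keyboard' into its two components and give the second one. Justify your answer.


Split 'keyboard' into 'key' + 'board'. The second part is 'board'.

board


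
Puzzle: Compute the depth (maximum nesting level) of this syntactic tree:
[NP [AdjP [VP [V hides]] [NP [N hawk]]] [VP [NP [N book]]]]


Count bracket nesting levels:
'[' at pos 0: depth = 1
'[' at pos 4: depth = 2
'[' at pos 10: depth = 3
'[' at pos 14: depth = 4
'[' at pos 25: depth = 3
'[' at pos 29: depth = 4
'[' at pos 40: depth = 2
'[' at pos 44: depth = 3
'[' at pos 48: depth = 4
Maximum depth reached: 4

4


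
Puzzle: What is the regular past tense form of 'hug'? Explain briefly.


Apply rule: Double final consonant and add -ed. 'hug' becomes 'hugged'.

hugged


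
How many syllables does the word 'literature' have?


Break 'literature' into syllables: lit-er-a-ture -> lit | er | a | ture = 4 syllables

4 syllables


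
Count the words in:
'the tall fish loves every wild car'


Split into words: the | tall | fish | loves | every | wild | car = 7 words.

7


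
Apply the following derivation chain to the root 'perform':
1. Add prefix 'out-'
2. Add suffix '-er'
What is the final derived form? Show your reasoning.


Step 1: Add prefix 'out-' to 'perform' = 'outperform'
Step 2: Add suffix '-er' to 'outperform' = 'outperformer'

outperformer


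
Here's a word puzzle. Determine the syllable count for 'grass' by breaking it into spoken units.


Break 'grass' into syllables: grass -> grass = 1 syllable

1 syllable


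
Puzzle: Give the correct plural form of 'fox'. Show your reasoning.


Apply rule: Add -es (sibilant/fricative ending). 'fox' becomes 'foxes'.

foxes


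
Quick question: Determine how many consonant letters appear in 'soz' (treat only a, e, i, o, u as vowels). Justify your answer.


Consonants in 'soz': s, z = 2 consonants.

2


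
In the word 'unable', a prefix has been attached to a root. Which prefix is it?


The word 'unable' = 'un' (prefix) + 'able' (root). The prefix is 'un'.

un


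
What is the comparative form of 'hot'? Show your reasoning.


Apply comparative formation (double final consonant, add -er): 'hot' -> 'hotter'.

hotter


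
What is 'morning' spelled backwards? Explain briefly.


Reverse 'morning' character by character: 'gninrom'.

gninrom


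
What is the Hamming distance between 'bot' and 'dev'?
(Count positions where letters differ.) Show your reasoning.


Alignment:
Position 1: 'b' vs 'd' = DIFFER
Position 2: 'o' vs 'e' = DIFFER
Position 3: 't' vs 'v' = DIFFER
Total differences: 3

3


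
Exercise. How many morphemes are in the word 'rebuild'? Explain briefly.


Decomposition: re- (prefix) + build (root) = 2 morpheme(s)

2 morphemes


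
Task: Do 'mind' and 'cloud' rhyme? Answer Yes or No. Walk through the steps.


Rime (stressed vowel + following sounds) of 'mind': -ind = /aɪnd/
Rime of 'cloud': -oud = /aʊd/
/aɪnd/ and /aʊd/ are different ending sounds, so the words do not rhyme.

No


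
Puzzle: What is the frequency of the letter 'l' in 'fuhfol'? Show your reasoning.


Letter 'l' in 'fuhfol': found at position(s) 6 = 1 occurrence(s).

1


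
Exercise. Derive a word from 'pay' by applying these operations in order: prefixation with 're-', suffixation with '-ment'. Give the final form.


Step 1: Add prefix 're-' to 'pay' = 'repay'
Step 2: Add suffix '-ment' to 'repay' = 'repayment'

repayment


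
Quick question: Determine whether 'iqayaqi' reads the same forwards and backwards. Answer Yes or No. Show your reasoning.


Forward: 'iqayaqi'
Reversed: 'iqayaqi'
They are identical.

Yes


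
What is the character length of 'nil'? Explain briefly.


Spell out 'nil' and number each letter: n(1), i(2), l(3). Total: 3 letters.

3


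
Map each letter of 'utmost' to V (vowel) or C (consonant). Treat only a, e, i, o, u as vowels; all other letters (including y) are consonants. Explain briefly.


Letter mapping: u = V, t = C, m = C, o = V, s = C, t = C.

VCCVCC


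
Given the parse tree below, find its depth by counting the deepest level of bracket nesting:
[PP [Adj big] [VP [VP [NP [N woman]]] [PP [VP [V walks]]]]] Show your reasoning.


Count bracket nesting levels:
'[' at pos 0: depth = 1
'[' at pos 4: depth = 2
'[' at pos 14: depth = 2
'[' at pos 18: depth = 3
'[' at pos 22: depth = 4
'[' at pos 26: depth = 5
'[' at pos 38: depth = 3
'[' at pos 42: depth = 4
'[' at pos 46: depth = 5
Maximum depth reached: 5

5


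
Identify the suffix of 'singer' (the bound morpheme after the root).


The word 'singer' = 'sing' (root) + '-er' (suffix). The suffix is '-er'.

er


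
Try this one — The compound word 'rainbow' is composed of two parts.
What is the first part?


Split 'rainbow' into 'rain' + 'bow'. The first part is 'rain'.

rain


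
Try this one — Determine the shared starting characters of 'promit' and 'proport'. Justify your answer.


Compare from the start: 3 characters match: 'pro'. Mismatch at position 4: 'm' vs 'p'.

pro


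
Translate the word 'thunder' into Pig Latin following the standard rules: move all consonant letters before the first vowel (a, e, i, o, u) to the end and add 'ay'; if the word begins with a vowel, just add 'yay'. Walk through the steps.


'thunder': move consonant cluster 'th' to end and add 'ay': 'underthay'.

underthay


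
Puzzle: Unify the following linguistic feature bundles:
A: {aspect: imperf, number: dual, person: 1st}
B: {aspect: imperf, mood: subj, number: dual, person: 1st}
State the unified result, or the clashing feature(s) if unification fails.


Compare features:
aspect: A=imperf vs B=imperf -> unified: imperf
mood: A=_ vs B=subj -> unified: subj
number: A=dual vs B=dual -> unified: dual
person: A=1st vs B=1st -> unified: 1st
No clashes found.

Unified: {aspect: imperf, mood: subj, number: dual, person: 1st}


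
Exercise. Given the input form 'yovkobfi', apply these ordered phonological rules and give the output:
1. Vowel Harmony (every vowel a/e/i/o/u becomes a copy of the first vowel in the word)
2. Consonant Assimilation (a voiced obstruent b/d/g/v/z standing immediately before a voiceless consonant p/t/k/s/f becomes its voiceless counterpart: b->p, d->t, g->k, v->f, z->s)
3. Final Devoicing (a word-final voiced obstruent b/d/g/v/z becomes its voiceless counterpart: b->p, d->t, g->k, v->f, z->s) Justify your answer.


Starting form: 'yovkobfi'
Rule 1: Vowel Harmony: all vowels become 'o' (matching first vowel). 'yovkobfi' -> 'yovkobfo'
Rule 2: Consonant Assimilation: voiced obstruent before voiceless consonant becomes voiceless ('vk' -> 'fk', 'bf' -> 'pf'). 'yovkobfo' -> 'yofkopfo'
Rule 3: Final Devoicing: the word ends in the vowel 'o', not a consonant. No change.
Final form: 'yofkopfo'

yofkopfo


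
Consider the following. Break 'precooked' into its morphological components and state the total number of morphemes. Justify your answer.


Step 1: Identify prefix: 'pre' (meaning: before)
Step 2: Identify root: 'cook'
Step 3: Identify suffix(es): 'ed'
Decomposition: pre- (prefix: before) + cook (root) + -ed (suffix: past)
Total morphemes: 3

3 morphemes (pre- (prefix: before) + cook (root) + -ed (suffix: past))


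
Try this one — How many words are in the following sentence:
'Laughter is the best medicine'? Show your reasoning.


Split into words: Laughter | is | the | best | medicine = 5 words.

5


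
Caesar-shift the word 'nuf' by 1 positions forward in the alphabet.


Shift each letter by 1: n -> o, u -> v, f -> g. Result: 'ovg'.

ovg


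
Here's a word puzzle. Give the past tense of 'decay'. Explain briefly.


Apply rule: Add -ed. 'decay' becomes 'decayed'.

decayed


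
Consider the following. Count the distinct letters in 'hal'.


Unique letters in 'hal': {a, h, l} = 3 distinct letters.

3


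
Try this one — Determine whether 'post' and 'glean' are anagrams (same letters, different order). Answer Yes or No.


Sorted letters of 'post': 'opst'
Sorted letters of 'glean': 'aegln'
They do not match.

No


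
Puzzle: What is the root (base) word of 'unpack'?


Remove prefix 'un' from 'unpack' to get root 'pack'.

pack


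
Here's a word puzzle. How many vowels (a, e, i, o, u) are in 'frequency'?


Vowels in 'frequency': e, u, e = 3 vowels.

3


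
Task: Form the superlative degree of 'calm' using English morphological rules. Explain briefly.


Apply superlative formation (add -est): 'calm' -> 'calmest'.

calmest


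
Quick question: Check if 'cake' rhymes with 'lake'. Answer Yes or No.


Rime (stressed vowel + following sounds) of 'cake': -ake = /eɪk/
Rime of 'lake': -ake = /eɪk/
/eɪk/ and /eɪk/ are the same ending sound, so the words rhyme.

Yes


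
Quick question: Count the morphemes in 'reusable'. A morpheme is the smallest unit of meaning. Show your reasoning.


Decomposition: re- (prefix) + use (root) + -able (suffix) = 3 morpheme(s)

3 morphemes


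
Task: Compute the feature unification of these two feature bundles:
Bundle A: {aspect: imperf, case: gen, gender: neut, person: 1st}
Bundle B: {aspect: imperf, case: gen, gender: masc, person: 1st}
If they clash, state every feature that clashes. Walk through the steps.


Compare features:
aspect: A=imperf vs B=imperf -> unified: imperf
case: A=gen vs B=gen -> unified: gen
gender: A=neut vs B=masc -> CLASH
person: A=1st vs B=1st -> unified: 1st
Clash detected on feature 'gender' (neut vs masc); unification fails.

CLASH on 'gender' (neut vs masc)


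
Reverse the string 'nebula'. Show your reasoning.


Reverse 'nebula' character by character: 'aluben'.

aluben


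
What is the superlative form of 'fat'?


Apply superlative formation (double final consonant, add -est): 'fat' -> 'fattest'.

fattest


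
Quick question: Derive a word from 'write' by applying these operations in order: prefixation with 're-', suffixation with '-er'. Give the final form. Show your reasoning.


Step 1: Add prefix 're-' to 'write' = 'rewrite'
Step 2: Add suffix '-er' to 'rewrite' = 'rewriter'

rewriter


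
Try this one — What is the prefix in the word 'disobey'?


The word 'disobey' = 'dis' (prefix) + 'obey' (root). The prefix is 'dis'.

dis


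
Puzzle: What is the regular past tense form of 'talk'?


Apply rule: Add -ed. 'talk' becomes 'talked'.

talked


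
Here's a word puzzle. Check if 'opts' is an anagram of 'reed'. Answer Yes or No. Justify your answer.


Sorted letters of 'opts': 'opst'
Sorted letters of 'reed': 'deer'
They do not match.

No


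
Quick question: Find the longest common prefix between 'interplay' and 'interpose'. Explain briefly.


Compare from the start: 6 characters match: 'interp'. Mismatch at position 7: 'l' vs 'o'.

interp


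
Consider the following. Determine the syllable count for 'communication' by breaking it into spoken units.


Break 'communication' into syllables: com-mu-ni-ca-tion -> com | mu | ni | ca | tion = 5 syllables

5 syllables


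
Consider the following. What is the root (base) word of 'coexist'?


Remove prefix 'co' from 'coexist' to get root 'exist'.

exist


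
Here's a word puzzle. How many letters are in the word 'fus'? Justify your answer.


Spell out 'fus' and number each letter: f(1), u(2), s(3). Total: 3 letters.

3


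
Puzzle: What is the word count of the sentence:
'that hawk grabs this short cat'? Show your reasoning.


Split into words: that | hawk | grabs | this | short | cat = 6 words.

6


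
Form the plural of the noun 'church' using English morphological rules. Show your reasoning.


Apply rule: Add -es (sibilant/fricative ending). 'church' becomes 'churches'.

churches


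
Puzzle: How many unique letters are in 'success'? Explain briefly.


Unique letters in 'success': {c, e, s, u} = 4 distinct letters.

4


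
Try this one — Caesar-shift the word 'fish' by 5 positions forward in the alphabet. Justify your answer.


Shift each letter by 5: f -> k, i -> n, s -> x, h -> m. Result: 'knxm'.

knxm


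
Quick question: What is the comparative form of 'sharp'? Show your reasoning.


Apply comparative formation (add -er): 'sharp' -> 'sharper'.

sharper


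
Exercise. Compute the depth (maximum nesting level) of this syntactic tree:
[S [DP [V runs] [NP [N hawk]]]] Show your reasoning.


Count bracket nesting levels:
'[' at pos 0: depth = 1
'[' at pos 3: depth = 2
'[' at pos 7: depth = 3
'[' at pos 16: depth = 3
'[' at pos 20: depth = 4
Maximum depth reached: 4

4


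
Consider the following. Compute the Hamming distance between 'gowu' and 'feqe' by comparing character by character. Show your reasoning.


Alignment:
Position 1: 'g' vs 'f' = DIFFER
Position 2: 'o' vs 'e' = DIFFER
Position 3: 'w' vs 'q' = DIFFER
Position 4: 'u' vs 'e' = DIFFER
Total differences: 4

4


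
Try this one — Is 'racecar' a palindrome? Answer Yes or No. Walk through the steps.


Forward: 'racecar'
Reversed: 'racecar'
They are identical.

Yes


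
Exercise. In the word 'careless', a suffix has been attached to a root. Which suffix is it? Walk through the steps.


The word 'careless' = 'care' (root) + '-less' (suffix). The suffix is '-less'.

less


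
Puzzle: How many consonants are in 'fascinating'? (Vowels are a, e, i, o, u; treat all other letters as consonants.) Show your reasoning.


Consonants in 'fascinating': f, s, c, n, t, n, g = 7 consonants.

7


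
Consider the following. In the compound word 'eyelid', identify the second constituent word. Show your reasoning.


Split 'eyelid' into 'eye' + 'lid'. The second part is 'lid'.

lid


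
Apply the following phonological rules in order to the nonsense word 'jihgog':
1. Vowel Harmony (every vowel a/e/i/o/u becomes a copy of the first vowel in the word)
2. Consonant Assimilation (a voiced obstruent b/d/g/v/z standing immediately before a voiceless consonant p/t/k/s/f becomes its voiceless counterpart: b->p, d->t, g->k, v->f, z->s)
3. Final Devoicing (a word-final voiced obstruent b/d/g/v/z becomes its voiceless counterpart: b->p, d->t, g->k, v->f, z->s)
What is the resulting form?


Starting form: 'jihgog'
Rule 1: Vowel Harmony: all vowels become 'i' (matching first vowel). 'jihgog' -> 'jihgig'
Rule 2: Consonant Assimilation: no voiced obstruent (b/d/g/v/z) stands immediately before a voiceless consonant (p/t/k/s/f). No change.
Rule 3: Final Devoicing: word-final voiced obstruent 'g' becomes voiceless 'k'. 'jihgig' -> 'jihgik'
Final form: 'jihgik'

jihgik


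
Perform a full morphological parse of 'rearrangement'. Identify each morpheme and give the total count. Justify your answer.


Step 1: Identify prefix: 're' (meaning: again)
Step 2: Identify root: 'arrange'
Step 3: Identify suffix(es): 'ment'
Decomposition: re- (prefix: again) + arrange (root) + -ment (suffix: action/result)
Total morphemes: 3

3 morphemes (re- (prefix: again) + arrange (root) + -ment (suffix: action/result))
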